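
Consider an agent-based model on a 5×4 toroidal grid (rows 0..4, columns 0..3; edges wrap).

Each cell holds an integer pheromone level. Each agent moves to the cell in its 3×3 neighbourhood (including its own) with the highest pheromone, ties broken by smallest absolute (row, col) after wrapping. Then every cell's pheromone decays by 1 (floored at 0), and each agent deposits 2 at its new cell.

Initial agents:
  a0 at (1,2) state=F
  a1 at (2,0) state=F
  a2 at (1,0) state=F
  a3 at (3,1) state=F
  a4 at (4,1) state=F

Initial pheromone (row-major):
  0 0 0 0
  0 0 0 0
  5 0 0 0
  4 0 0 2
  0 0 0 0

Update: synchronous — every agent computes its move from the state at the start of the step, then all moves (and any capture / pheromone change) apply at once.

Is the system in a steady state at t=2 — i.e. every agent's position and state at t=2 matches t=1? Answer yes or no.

t=1: a0@(0,1) a1@(2,0) a2@(2,0) a3@(2,0) a4@(3,0) | pheromone: 0 2 0 0 / 0 0 0 0 / 10 0 0 0 / 5 0 0 1 / 0 0 0 0
t=2: a0@(0,1) a1@(2,0) a2@(2,0) a3@(2,0) a4@(2,0) | pheromone: 0 3 0 0 / 0 0 0 0 / 17 0 0 0 / 4 0 0 0 / 0 0 0 0

no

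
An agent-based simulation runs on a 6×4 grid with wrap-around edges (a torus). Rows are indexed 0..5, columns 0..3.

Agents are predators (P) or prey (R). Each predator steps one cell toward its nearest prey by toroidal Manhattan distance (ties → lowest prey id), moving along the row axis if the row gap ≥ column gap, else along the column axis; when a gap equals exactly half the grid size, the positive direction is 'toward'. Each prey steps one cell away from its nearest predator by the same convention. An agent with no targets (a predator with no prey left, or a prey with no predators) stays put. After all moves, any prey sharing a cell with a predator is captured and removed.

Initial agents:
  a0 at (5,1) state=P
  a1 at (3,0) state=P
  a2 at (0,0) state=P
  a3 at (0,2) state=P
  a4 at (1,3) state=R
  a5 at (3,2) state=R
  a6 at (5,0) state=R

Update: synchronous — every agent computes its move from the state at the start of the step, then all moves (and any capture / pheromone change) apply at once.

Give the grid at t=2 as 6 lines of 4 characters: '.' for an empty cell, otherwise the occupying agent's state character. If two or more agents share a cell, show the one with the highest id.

....
....
..P.
..PR
....
..RP

t=1: a0@(5,0):P a1@(3,1):P a2@(5,0):P a3@(1,2):P a4@(2,3):R a6@(5,3):R
t=2: a0@(5,3):P a1@(3,2):P a2@(5,3):P a3@(2,2):P a4@(3,3):R a6@(5,2):R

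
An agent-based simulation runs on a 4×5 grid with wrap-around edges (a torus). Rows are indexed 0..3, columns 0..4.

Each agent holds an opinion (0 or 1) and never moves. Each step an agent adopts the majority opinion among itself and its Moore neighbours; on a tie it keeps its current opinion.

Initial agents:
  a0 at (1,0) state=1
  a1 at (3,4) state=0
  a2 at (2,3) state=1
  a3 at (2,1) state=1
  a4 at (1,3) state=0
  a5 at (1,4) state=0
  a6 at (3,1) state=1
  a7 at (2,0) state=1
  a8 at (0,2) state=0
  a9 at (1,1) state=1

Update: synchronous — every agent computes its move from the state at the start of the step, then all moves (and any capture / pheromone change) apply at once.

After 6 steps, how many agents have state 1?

t=1: a0@(1,0):1 a1@(3,4):1 a2@(2,3):0 a3@(2,1):1 a4@(1,3):0 a5@(1,4):1 a6@(3,1):1 a7@(2,0):1 a8@(0,2):0 a9@(1,1):1
t=2: (unchanged — steady state)

7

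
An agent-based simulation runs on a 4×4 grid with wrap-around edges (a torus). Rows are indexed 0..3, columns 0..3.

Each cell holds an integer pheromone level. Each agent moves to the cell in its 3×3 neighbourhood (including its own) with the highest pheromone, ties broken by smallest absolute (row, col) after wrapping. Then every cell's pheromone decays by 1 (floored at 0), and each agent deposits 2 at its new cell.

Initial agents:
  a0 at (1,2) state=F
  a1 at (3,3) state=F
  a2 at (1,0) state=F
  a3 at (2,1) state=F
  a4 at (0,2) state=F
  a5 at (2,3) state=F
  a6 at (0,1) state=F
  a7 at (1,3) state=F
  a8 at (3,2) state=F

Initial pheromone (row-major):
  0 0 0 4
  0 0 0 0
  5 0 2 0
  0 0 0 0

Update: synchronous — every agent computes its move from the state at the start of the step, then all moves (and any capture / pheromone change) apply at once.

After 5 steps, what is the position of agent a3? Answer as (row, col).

(2, 0)

t=1: a0@(0,3) a1@(2,0) a2@(2,0) a3@(2,0) a4@(0,3) a5@(2,0) a6@(0,0) a7@(2,0) a8@(0,3) | pheromone: 2 0 0 9 / 0 0 0 0 / 14 0 1 0 / 0 0 0 0
t=2: a0@(0,3) a1@(2,0) a2@(2,0) a3@(2,0) a4@(0,3) a5@(2,0) a6@(0,3) a7@(2,0) a8@(0,3) | pheromone: 1 0 0 16 / 0 0 0 0 / 23 0 0 0 / 0 0 0 0
t=3: a0@(0,3) a1@(2,0) a2@(2,0) a3@(2,0) a4@(0,3) a5@(2,0) a6@(0,3) a7@(2,0) a8@(0,3) | pheromone: 0 0 0 23 / 0 0 0 0 / 32 0 0 0 / 0 0 0 0
t=4: a0@(0,3) a1@(2,0) a2@(2,0) a3@(2,0) a4@(0,3) a5@(2,0) a6@(0,3) a7@(2,0) a8@(0,3) | pheromone: 0 0 0 30 / 0 0 0 0 / 41 0 0 0 / 0 0 0 0
t=5: a0@(0,3) a1@(2,0) a2@(2,0) a3@(2,0) a4@(0,3) a5@(2,0) a6@(0,3) a7@(2,0) a8@(0,3) | pheromone: 0 0 0 37 / 0 0 0 0 / 50 0 0 0 / 0 0 0 0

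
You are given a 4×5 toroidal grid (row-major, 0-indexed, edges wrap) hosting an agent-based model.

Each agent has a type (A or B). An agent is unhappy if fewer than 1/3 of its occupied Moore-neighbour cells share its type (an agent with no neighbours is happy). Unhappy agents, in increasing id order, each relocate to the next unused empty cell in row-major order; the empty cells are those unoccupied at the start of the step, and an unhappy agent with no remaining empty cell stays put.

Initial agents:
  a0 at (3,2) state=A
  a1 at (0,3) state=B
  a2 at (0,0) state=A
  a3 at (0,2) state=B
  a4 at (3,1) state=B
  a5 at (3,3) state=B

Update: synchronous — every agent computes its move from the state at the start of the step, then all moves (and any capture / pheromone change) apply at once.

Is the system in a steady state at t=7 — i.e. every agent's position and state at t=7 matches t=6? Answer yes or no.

t=1: a0@(0,1):A a1@(0,3):B a2@(0,4):A a3@(0,2):B a4@(3,1):B a5@(3,3):B
t=2: a0@(0,0):A a1@(0,3):B a2@(1,0):A a3@(0,2):B a4@(3,1):B a5@(3,3):B
t=3: (unchanged — steady state)

yes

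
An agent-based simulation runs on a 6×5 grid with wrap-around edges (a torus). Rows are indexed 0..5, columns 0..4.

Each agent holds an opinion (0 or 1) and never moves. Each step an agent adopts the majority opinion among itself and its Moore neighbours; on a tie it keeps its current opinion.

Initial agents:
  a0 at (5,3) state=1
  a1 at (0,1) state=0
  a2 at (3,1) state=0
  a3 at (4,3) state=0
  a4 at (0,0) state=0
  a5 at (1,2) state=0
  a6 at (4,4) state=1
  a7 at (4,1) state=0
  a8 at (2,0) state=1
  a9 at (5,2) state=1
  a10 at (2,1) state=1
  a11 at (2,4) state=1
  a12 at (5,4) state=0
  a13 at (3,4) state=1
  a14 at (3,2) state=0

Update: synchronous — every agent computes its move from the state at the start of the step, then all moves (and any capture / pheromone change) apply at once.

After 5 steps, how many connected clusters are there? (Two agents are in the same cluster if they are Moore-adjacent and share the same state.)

2

t=1: a0@(5,3):1 a1@(0,1):0 a2@(3,1):0 a3@(4,3):1 a4@(0,0):0 a5@(1,2):0 a6@(4,4):1 a7@(4,1):0 a8@(2,0):1 a9@(5,2):0 a10@(2,1):0 a11@(2,4):1 a12@(5,4):0 a13@(3,4):1 a14@(3,2):0
t=2: a0@(5,3):1 a1@(0,1):0 a2@(3,1):0 a3@(4,3):1 a4@(0,0):0 a5@(1,2):0 a6@(4,4):1 a7@(4,1):0 a8@(2,0):1 a9@(5,2):0 a10@(2,1):0 a11@(2,4):1 a12@(5,4):1 a13@(3,4):1 a14@(3,2):0
t=3: (unchanged — steady state)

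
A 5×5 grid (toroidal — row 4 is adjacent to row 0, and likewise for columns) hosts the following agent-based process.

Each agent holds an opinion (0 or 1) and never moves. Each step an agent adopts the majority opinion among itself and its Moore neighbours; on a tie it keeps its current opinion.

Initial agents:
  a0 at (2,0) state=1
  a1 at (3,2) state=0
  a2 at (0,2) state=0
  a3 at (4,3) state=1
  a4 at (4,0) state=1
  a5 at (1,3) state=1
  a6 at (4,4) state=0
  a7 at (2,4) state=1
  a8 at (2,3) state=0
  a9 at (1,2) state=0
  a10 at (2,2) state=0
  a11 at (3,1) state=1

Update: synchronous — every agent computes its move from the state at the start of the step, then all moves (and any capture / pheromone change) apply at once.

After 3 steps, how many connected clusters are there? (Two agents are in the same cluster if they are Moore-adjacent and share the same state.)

t=1: a0@(2,0):1 a1@(3,2):0 a2@(0,2):0 a3@(4,3):0 a4@(4,0):1 a5@(1,3):0 a6@(4,4):1 a7@(2,4):1 a8@(2,3):0 a9@(1,2):0 a10@(2,2):0 a11@(3,1):1
t=2: (unchanged — steady state)

2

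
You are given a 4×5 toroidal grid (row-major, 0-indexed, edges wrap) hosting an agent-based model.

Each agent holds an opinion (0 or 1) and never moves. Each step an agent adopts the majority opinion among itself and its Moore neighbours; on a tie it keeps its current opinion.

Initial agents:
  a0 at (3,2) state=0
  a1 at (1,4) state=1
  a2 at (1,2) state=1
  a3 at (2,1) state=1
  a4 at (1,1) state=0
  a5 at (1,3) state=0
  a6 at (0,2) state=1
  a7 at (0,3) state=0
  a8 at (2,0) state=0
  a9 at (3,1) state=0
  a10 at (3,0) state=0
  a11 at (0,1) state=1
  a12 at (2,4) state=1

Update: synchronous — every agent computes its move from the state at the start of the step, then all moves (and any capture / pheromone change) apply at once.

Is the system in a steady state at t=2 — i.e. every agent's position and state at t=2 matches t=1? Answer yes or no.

t=1: a0@(3,2):0 a1@(1,4):0 a2@(1,2):1 a3@(2,1):0 a4@(1,1):1 a5@(1,3):1 a6@(0,2):0 a7@(0,3):0 a8@(2,0):0 a9@(3,1):0 a10@(3,0):0 a11@(0,1):0 a12@(2,4):0
t=2: a0@(3,2):0 a1@(1,4):0 a2@(1,2):0 a3@(2,1):0 a4@(1,1):0 a5@(1,3):0 a6@(0,2):0 a7@(0,3):0 a8@(2,0):0 a9@(3,1):0 a10@(3,0):0 a11@(0,1):0 a12@(2,4):0

no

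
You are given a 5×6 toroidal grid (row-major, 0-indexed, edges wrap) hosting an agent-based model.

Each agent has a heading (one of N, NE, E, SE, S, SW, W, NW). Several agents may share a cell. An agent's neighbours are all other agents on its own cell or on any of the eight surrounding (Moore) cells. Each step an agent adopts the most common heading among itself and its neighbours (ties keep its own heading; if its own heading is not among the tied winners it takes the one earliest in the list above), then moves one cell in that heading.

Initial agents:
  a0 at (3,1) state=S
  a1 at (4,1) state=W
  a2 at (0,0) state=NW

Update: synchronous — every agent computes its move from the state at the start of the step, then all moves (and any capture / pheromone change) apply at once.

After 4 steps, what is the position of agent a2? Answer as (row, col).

(1, 2)

t=1: a0@(4,1):S a1@(4,0):W a2@(4,5):NW
t=2: a0@(0,1):S a1@(4,5):W a2@(3,4):NW
t=3: a0@(1,1):S a1@(4,4):W a2@(2,3):NW
t=4: a0@(2,1):S a1@(4,3):W a2@(1,2):NW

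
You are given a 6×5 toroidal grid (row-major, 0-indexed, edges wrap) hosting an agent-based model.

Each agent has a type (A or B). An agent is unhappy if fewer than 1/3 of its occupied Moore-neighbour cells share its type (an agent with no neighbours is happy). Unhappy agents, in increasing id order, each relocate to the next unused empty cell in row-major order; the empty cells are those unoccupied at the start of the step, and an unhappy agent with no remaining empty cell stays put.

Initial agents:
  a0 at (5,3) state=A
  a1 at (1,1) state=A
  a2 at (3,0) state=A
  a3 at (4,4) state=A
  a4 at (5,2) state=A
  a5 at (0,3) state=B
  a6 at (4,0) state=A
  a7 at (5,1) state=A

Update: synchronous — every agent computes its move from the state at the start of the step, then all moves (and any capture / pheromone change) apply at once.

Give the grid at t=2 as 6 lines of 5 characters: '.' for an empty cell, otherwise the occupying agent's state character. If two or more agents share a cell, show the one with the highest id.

t=1: a0@(5,3):A a1@(1,1):A a2@(3,0):A a3@(4,4):A a4@(5,2):A a5@(0,0):B a6@(4,0):A a7@(5,1):A
t=2: a0@(5,3):A a1@(0,1):A a2@(3,0):A a3@(4,4):A a4@(5,2):A a5@(0,2):B a6@(4,0):A a7@(5,1):A

.AB..
.....
.....
A....
A...A
.AAA.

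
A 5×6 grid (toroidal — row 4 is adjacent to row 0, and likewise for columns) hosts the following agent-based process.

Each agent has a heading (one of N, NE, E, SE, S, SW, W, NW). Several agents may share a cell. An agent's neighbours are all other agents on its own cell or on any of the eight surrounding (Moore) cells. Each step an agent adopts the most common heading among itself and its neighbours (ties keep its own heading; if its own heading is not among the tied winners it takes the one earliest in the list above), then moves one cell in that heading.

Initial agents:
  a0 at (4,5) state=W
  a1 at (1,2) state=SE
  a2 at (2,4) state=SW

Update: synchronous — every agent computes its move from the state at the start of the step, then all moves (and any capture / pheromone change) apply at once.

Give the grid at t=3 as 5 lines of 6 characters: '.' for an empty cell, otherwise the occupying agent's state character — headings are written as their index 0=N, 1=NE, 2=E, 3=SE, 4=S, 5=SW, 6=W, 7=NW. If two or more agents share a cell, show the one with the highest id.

t=1: a0@(4,4):W a1@(2,3):SE a2@(3,3):SW
t=2: a0@(4,3):W a1@(3,4):SE a2@(4,2):SW
t=3: a0@(4,2):W a1@(4,5):SE a2@(0,1):SW

.5....
......
......
......
..6..3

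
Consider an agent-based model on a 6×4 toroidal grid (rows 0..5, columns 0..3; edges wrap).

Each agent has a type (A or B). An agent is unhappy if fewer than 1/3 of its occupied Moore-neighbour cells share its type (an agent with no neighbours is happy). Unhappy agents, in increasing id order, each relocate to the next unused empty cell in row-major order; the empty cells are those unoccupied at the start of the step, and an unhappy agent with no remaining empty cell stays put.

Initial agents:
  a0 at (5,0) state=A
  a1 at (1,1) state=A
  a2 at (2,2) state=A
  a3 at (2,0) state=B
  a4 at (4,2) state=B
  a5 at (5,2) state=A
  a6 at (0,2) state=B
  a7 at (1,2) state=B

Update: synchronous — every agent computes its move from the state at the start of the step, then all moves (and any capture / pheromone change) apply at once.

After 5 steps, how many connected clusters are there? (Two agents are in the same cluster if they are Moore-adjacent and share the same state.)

2

t=1: a0@(5,0):A a1@(0,0):A a2@(2,2):A a3@(0,1):B a4@(0,3):B a5@(1,0):A a6@(0,2):B a7@(1,2):B
t=2: a0@(5,0):A a1@(0,0):A a2@(1,1):A a3@(0,1):B a4@(0,3):B a5@(1,0):A a6@(0,2):B a7@(1,2):B
t=3: (unchanged — steady state)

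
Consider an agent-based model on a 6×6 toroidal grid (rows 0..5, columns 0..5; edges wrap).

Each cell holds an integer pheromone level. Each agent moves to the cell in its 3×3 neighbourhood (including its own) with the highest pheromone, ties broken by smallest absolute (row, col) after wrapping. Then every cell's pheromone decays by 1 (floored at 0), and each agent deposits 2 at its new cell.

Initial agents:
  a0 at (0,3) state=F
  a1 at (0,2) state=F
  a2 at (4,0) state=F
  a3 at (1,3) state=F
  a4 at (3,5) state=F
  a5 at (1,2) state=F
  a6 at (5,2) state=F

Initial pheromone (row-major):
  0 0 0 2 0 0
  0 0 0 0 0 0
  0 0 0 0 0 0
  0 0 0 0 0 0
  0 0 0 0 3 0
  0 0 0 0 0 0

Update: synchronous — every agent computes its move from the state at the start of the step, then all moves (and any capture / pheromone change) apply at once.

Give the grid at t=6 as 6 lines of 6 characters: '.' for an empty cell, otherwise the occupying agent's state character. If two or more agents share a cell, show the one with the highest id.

t=1: a0@(0,3) a1@(0,3) a2@(3,0) a3@(0,3) a4@(4,4) a5@(0,3) a6@(0,3) | pheromone: 0 0 0 11 0 0 / 0 0 0 0 0 0 / 0 0 0 0 0 0 / 2 0 0 0 0 0 / 0 0 0 0 4 0 / 0 0 0 0 0 0
t=2: a0@(0,3) a1@(0,3) a2@(3,0) a3@(0,3) a4@(4,4) a5@(0,3) a6@(0,3) | pheromone: 0 0 0 20 0 0 / 0 0 0 0 0 0 / 0 0 0 0 0 0 / 3 0 0 0 0 0 / 0 0 0 0 5 0 / 0 0 0 0 0 0
t=3: a0@(0,3) a1@(0,3) a2@(3,0) a3@(0,3) a4@(4,4) a5@(0,3) a6@(0,3) | pheromone: 0 0 0 29 0 0 / 0 0 0 0 0 0 / 0 0 0 0 0 0 / 4 0 0 0 0 0 / 0 0 0 0 6 0 / 0 0 0 0 0 0
t=4: a0@(0,3) a1@(0,3) a2@(3,0) a3@(0,3) a4@(4,4) a5@(0,3) a6@(0,3) | pheromone: 0 0 0 38 0 0 / 0 0 0 0 0 0 / 0 0 0 0 0 0 / 5 0 0 0 0 0 / 0 0 0 0 7 0 / 0 0 0 0 0 0
t=5: a0@(0,3) a1@(0,3) a2@(3,0) a3@(0,3) a4@(4,4) a5@(0,3) a6@(0,3) | pheromone: 0 0 0 47 0 0 / 0 0 0 0 0 0 / 0 0 0 0 0 0 / 6 0 0 0 0 0 / 0 0 0 0 8 0 / 0 0 0 0 0 0
t=6: a0@(0,3) a1@(0,3) a2@(3,0) a3@(0,3) a4@(4,4) a5@(0,3) a6@(0,3) | pheromone: 0 0 0 56 0 0 / 0 0 0 0 0 0 / 0 0 0 0 0 0 / 7 0 0 0 0 0 / 0 0 0 0 9 0 / 0 0 0 0 0 0

...F..
......
......
F.....
....F.
......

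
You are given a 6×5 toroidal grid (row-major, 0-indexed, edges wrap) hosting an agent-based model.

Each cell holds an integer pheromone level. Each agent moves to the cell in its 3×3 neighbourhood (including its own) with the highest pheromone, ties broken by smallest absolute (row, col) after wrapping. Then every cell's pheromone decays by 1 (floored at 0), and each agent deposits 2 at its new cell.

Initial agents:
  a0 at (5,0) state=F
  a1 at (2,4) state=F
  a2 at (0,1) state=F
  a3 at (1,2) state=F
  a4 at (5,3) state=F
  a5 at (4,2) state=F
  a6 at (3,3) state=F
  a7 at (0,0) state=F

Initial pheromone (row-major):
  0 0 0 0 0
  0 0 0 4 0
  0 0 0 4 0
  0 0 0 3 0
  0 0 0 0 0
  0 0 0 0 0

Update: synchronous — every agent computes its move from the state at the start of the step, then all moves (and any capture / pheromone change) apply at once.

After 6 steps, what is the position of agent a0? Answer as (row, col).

(0, 0)

t=1: a0@(0,0) a1@(1,3) a2@(0,0) a3@(1,3) a4@(0,2) a5@(3,3) a6@(2,3) a7@(0,0) | pheromone: 6 0 2 0 0 / 0 0 0 7 0 / 0 0 0 5 0 / 0 0 0 4 0 / 0 0 0 0 0 / 0 0 0 0 0
t=2: a0@(0,0) a1@(1,3) a2@(0,0) a3@(1,3) a4@(1,3) a5@(2,3) a6@(1,3) a7@(0,0) | pheromone: 11 0 1 0 0 / 0 0 0 14 0 / 0 0 0 6 0 / 0 0 0 3 0 / 0 0 0 0 0 / 0 0 0 0 0
t=3: a0@(0,0) a1@(1,3) a2@(0,0) a3@(1,3) a4@(1,3) a5@(1,3) a6@(1,3) a7@(0,0) | pheromone: 16 0 0 0 0 / 0 0 0 23 0 / 0 0 0 5 0 / 0 0 0 2 0 / 0 0 0 0 0 / 0 0 0 0 0
t=4: a0@(0,0) a1@(1,3) a2@(0,0) a3@(1,3) a4@(1,3) a5@(1,3) a6@(1,3) a7@(0,0) | pheromone: 21 0 0 0 0 / 0 0 0 32 0 / 0 0 0 4 0 / 0 0 0 1 0 / 0 0 0 0 0 / 0 0 0 0 0
t=5: a0@(0,0) a1@(1,3) a2@(0,0) a3@(1,3) a4@(1,3) a5@(1,3) a6@(1,3) a7@(0,0) | pheromone: 26 0 0 0 0 / 0 0 0 41 0 / 0 0 0 3 0 / 0 0 0 0 0 / 0 0 0 0 0 / 0 0 0 0 0
t=6: a0@(0,0) a1@(1,3) a2@(0,0) a3@(1,3) a4@(1,3) a5@(1,3) a6@(1,3) a7@(0,0) | pheromone: 31 0 0 0 0 / 0 0 0 50 0 / 0 0 0 2 0 / 0 0 0 0 0 / 0 0 0 0 0 / 0 0 0 0 0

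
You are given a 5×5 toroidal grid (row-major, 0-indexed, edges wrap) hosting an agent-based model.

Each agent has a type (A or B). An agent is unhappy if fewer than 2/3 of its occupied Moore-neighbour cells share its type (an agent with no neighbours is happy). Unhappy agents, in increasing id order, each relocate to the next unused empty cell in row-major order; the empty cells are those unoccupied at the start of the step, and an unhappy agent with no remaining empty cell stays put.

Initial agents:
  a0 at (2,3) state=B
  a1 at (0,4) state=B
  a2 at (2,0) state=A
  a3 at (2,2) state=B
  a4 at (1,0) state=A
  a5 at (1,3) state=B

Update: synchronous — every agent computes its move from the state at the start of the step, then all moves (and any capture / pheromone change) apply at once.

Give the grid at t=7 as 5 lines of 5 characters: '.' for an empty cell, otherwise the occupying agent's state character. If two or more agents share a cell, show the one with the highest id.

t=1: a0@(2,3):B a1@(0,0):B a2@(2,0):A a3@(2,2):B a4@(0,1):A a5@(1,3):B
t=2: a0@(2,3):B a1@(0,2):B a2@(2,0):A a3@(2,2):B a4@(0,3):A a5@(1,3):B
t=3: a0@(2,3):B a1@(0,0):B a2@(2,0):A a3@(2,2):B a4@(0,1):A a5@(1,3):B
t=4: a0@(2,3):B a1@(0,2):B a2@(2,0):A a3@(2,2):B a4@(0,3):A a5@(1,3):B
t=5: a0@(2,3):B a1@(0,0):B a2@(2,0):A a3@(2,2):B a4@(0,1):A a5@(1,3):B
t=6: a0@(2,3):B a1@(0,2):B a2@(2,0):A a3@(2,2):B a4@(0,3):A a5@(1,3):B
t=7: a0@(2,3):B a1@(0,0):B a2@(2,0):A a3@(2,2):B a4@(0,1):A a5@(1,3):B

BA...
...B.
A.BB.
.....
.....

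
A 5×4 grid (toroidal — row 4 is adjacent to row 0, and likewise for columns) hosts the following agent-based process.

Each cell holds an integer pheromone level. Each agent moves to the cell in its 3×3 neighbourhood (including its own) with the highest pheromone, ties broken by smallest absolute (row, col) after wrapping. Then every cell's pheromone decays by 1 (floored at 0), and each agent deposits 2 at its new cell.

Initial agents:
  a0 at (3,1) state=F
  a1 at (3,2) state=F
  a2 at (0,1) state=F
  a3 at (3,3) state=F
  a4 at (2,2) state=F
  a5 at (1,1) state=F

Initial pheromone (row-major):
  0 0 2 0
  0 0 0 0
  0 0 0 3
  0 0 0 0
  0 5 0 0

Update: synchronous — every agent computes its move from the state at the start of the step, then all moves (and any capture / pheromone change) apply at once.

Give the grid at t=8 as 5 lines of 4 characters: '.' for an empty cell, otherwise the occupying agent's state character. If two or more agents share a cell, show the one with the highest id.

t=1: a0@(4,1) a1@(4,1) a2@(4,1) a3@(2,3) a4@(2,3) a5@(0,2) | pheromone: 0 0 3 0 / 0 0 0 0 / 0 0 0 6 / 0 0 0 0 / 0 10 0 0
t=2: a0@(4,1) a1@(4,1) a2@(4,1) a3@(2,3) a4@(2,3) a5@(4,1) | pheromone: 0 0 2 0 / 0 0 0 0 / 0 0 0 9 / 0 0 0 0 / 0 17 0 0
t=3: a0@(4,1) a1@(4,1) a2@(4,1) a3@(2,3) a4@(2,3) a5@(4,1) | pheromone: 0 0 1 0 / 0 0 0 0 / 0 0 0 12 / 0 0 0 0 / 0 24 0 0
t=4: a0@(4,1) a1@(4,1) a2@(4,1) a3@(2,3) a4@(2,3) a5@(4,1) | pheromone: 0 0 0 0 / 0 0 0 0 / 0 0 0 15 / 0 0 0 0 / 0 31 0 0
t=5: a0@(4,1) a1@(4,1) a2@(4,1) a3@(2,3) a4@(2,3) a5@(4,1) | pheromone: 0 0 0 0 / 0 0 0 0 / 0 0 0 18 / 0 0 0 0 / 0 38 0 0
t=6: a0@(4,1) a1@(4,1) a2@(4,1) a3@(2,3) a4@(2,3) a5@(4,1) | pheromone: 0 0 0 0 / 0 0 0 0 / 0 0 0 21 / 0 0 0 0 / 0 45 0 0
t=7: a0@(4,1) a1@(4,1) a2@(4,1) a3@(2,3) a4@(2,3) a5@(4,1) | pheromone: 0 0 0 0 / 0 0 0 0 / 0 0 0 24 / 0 0 0 0 / 0 52 0 0
t=8: a0@(4,1) a1@(4,1) a2@(4,1) a3@(2,3) a4@(2,3) a5@(4,1) | pheromone: 0 0 0 0 / 0 0 0 0 / 0 0 0 27 / 0 0 0 0 / 0 59 0 0

....
....
...F
....
.F..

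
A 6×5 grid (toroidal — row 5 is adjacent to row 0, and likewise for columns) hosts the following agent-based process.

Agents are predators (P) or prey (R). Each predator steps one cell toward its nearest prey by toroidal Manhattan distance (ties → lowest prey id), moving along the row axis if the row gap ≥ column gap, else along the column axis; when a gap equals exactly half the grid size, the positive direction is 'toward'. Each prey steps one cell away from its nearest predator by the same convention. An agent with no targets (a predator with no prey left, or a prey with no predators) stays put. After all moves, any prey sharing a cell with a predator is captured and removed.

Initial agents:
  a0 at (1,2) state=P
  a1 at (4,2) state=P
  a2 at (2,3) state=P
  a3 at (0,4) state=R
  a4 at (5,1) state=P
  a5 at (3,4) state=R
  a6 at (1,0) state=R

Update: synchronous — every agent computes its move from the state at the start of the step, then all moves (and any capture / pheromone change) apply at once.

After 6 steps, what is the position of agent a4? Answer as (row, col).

t=1: a0@(1,1):P a1@(4,3):P a2@(3,3):P a3@(0,0):R a4@(5,0):P a5@(4,4):R a6@(1,4):R
t=2: a0@(0,1):P a1@(4,4):P a2@(4,3):P a3@(1,0):R a4@(0,0):P a5@(4,0):R a6@(1,3):R
t=3: a0@(1,1):P a1@(4,0):P a2@(4,4):P a3@(2,0):R a4@(1,0):P a5@(4,1):R a6@(1,4):R
t=4: a0@(2,1):P a1@(4,1):P a2@(4,0):P a3@(3,0):R a4@(2,0):P a5@(4,2):R a6@(1,3):R
t=5: a0@(3,1):P a1@(4,2):P a2@(3,0):P a3@(2,0):R a4@(3,0):P a5@(4,3):R a6@(1,4):R
t=6: a0@(2,1):P a1@(4,3):P a2@(2,0):P a3@(1,0):R a4@(2,0):P a5@(4,4):R a6@(0,4):R

(2, 0)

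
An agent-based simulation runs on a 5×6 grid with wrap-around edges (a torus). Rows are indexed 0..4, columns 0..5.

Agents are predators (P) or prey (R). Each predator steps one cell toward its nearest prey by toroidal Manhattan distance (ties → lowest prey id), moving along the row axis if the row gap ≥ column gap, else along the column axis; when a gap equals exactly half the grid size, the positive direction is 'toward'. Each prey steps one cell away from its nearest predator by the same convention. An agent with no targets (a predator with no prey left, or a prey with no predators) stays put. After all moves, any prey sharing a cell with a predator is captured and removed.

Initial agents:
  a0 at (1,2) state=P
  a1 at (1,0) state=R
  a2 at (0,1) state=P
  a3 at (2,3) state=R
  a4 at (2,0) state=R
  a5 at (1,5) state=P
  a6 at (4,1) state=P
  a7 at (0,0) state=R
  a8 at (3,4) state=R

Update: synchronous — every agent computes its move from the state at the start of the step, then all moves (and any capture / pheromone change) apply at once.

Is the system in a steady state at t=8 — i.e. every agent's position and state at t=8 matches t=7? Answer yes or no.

t=1: a0@(1,1):P a2@(0,0):P a3@(3,3):R a4@(3,0):R a5@(1,0):P a6@(0,1):P a7@(0,5):R a8@(4,4):R
t=2: a0@(2,1):P a2@(0,5):P a3@(4,3):R a5@(2,0):P a6@(0,0):P a7@(0,4):R a8@(4,3):R
t=3: a0@(3,1):P a2@(0,4):P a3@(4,2):R a5@(1,0):P a6@(0,5):P a7@(0,3):R a8@(4,2):R
t=4: a0@(4,1):P a2@(0,3):P a3@(0,2):R a5@(0,0):P a6@(0,4):P a7@(0,2):R a8@(0,2):R
t=5: a0@(0,1):P a2@(0,2):P a5@(0,1):P a6@(0,3):P
t=6: (unchanged — steady state)

yes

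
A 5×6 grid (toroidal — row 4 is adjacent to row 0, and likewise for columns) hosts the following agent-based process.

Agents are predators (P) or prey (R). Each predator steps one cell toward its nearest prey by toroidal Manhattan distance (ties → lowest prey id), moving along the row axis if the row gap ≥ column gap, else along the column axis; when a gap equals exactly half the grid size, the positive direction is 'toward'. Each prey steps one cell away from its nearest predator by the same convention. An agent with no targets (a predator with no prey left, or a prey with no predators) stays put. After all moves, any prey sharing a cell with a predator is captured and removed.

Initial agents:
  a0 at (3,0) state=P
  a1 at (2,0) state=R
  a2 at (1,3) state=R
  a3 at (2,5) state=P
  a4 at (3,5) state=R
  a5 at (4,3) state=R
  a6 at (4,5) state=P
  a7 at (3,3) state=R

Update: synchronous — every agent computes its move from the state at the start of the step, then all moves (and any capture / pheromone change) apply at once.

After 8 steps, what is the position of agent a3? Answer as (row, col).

t=1: a0@(2,0):P a1@(1,0):R a2@(1,2):R a3@(2,0):P a4@(3,4):R a5@(4,2):R a6@(3,5):P a7@(3,2):R
t=2: a0@(1,0):P a1@(0,0):R a2@(1,3):R a3@(1,0):P a4@(3,3):R a5@(0,2):R a6@(3,4):P a7@(3,3):R
t=3: a0@(0,0):P a1@(4,0):R a2@(1,2):R a3@(0,0):P a4@(3,2):R a5@(0,3):R a6@(3,3):P a7@(3,2):R
t=4: a0@(4,0):P a1@(3,0):R a2@(1,3):R a3@(4,0):P a4@(3,1):R a5@(1,3):R a6@(3,2):P a7@(3,1):R
t=5: a0@(3,0):P a1@(2,0):R a2@(0,3):R a3@(3,0):P a5@(0,3):R a6@(3,1):P
t=6: a0@(2,0):P a1@(1,0):R a2@(1,3):R a3@(2,0):P a5@(1,3):R a6@(2,1):P
t=7: a0@(1,0):P a1@(0,0):R a2@(1,4):R a3@(1,0):P a5@(1,4):R a6@(1,1):P
t=8: a0@(0,0):P a1@(4,0):R a2@(1,3):R a3@(0,0):P a5@(1,3):R a6@(0,1):P

(0, 0)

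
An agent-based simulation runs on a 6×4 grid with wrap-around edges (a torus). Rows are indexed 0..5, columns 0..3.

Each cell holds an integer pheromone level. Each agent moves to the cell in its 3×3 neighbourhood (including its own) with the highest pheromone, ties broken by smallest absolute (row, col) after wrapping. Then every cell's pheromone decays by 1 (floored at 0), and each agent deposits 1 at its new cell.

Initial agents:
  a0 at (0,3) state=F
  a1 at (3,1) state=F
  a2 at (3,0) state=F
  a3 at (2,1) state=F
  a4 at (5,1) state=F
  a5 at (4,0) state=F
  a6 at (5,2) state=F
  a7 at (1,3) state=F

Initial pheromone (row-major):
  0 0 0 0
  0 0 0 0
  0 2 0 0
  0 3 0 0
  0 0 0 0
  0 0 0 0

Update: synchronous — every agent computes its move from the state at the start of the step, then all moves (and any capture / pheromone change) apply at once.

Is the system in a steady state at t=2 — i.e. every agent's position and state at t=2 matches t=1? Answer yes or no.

t=1: a0@(0,0) a1@(3,1) a2@(3,1) a3@(3,1) a4@(0,0) a5@(3,1) a6@(0,1) a7@(0,0) | pheromone: 3 1 0 0 / 0 0 0 0 / 0 1 0 0 / 0 6 0 0 / 0 0 0 0 / 0 0 0 0
t=2: a0@(0,0) a1@(3,1) a2@(3,1) a3@(3,1) a4@(0,0) a5@(3,1) a6@(0,0) a7@(0,0) | pheromone: 6 0 0 0 / 0 0 0 0 / 0 0 0 0 / 0 9 0 0 / 0 0 0 0 / 0 0 0 0

no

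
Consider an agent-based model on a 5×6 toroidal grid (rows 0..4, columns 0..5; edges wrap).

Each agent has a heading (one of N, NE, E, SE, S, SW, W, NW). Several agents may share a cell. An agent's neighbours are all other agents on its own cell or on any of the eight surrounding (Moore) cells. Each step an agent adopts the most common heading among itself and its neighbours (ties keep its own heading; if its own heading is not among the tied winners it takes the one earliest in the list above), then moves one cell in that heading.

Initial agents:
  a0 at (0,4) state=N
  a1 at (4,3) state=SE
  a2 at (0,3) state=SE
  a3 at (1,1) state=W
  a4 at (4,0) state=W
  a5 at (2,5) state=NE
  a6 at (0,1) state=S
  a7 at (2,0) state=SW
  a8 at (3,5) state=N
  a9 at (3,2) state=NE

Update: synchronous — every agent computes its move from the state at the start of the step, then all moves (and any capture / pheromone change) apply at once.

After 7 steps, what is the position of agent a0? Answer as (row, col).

t=1: a0@(1,5):SE a1@(0,4):SE a2@(1,4):SE a3@(1,0):W a4@(4,5):W a5@(1,0):NE a6@(0,0):W a7@(3,5):SW a8@(2,5):N a9@(2,3):NE
t=2: a0@(2,0):SE a1@(1,5):SE a2@(2,5):SE a3@(1,5):W a4@(4,4):W a5@(1,5):W a6@(0,5):W a7@(4,4):SW a8@(3,0):SE a9@(1,4):NE
t=3: a0@(3,1):SE a1@(2,0):SE a2@(3,0):SE a3@(1,4):W a4@(4,3):W a5@(1,4):W a6@(0,4):W a7@(4,3):W a8@(4,1):SE a9@(1,3):W
t=4: a0@(4,2):SE a1@(3,1):SE a2@(4,1):SE a3@(1,3):W a4@(4,2):W a5@(1,3):W a6@(0,3):W a7@(4,2):W a8@(0,2):SE a9@(1,2):W
t=5: a0@(0,3):SE a1@(4,2):SE a2@(0,2):SE a3@(1,2):W a4@(0,3):SE a5@(1,2):W a6@(0,2):W a7@(0,3):SE a8@(0,1):W a9@(1,1):W
t=6: a0@(1,4):SE a1@(0,3):SE a2@(1,3):SE a3@(1,1):W a4@(1,4):SE a5@(1,1):W a6@(0,1):W a7@(1,4):SE a8@(0,0):W a9@(1,0):W
t=7: a0@(2,5):SE a1@(1,4):SE a2@(2,4):SE a3@(1,0):W a4@(2,5):SE a5@(1,0):W a6@(0,0):W a7@(2,5):SE a8@(0,5):W a9@(1,5):W

(2, 5)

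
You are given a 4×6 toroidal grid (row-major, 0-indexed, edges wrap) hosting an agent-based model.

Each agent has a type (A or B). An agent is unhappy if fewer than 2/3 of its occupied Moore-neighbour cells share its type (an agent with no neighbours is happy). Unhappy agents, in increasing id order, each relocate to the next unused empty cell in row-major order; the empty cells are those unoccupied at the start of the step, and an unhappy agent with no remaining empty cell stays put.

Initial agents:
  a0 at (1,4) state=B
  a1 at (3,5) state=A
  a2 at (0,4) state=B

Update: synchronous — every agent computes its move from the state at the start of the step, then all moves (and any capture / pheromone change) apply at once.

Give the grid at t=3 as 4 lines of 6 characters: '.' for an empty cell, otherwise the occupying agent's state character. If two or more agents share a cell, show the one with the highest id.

t=1: a0@(1,4):B a1@(0,0):A a2@(0,1):B
t=2: a0@(1,4):B a1@(0,2):A a2@(0,3):B
t=3: a0@(1,4):B a1@(0,0):A a2@(0,1):B

AB....
....B.
......
......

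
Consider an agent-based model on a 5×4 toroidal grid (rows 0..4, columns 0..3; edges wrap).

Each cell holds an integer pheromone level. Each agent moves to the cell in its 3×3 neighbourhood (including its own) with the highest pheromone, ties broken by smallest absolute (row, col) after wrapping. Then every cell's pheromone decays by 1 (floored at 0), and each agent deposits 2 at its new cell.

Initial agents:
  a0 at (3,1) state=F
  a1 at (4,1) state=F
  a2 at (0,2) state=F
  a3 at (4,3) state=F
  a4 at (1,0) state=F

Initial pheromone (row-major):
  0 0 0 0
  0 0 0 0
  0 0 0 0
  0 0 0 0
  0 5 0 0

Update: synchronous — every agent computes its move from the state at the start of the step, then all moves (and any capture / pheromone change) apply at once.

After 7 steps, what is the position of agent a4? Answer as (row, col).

t=1: a0@(4,1) a1@(4,1) a2@(4,1) a3@(0,0) a4@(0,0) | pheromone: 4 0 0 0 / 0 0 0 0 / 0 0 0 0 / 0 0 0 0 / 0 10 0 0
t=2: a0@(4,1) a1@(4,1) a2@(4,1) a3@(4,1) a4@(4,1) | pheromone: 3 0 0 0 / 0 0 0 0 / 0 0 0 0 / 0 0 0 0 / 0 19 0 0
t=3: a0@(4,1) a1@(4,1) a2@(4,1) a3@(4,1) a4@(4,1) | pheromone: 2 0 0 0 / 0 0 0 0 / 0 0 0 0 / 0 0 0 0 / 0 28 0 0
t=4: a0@(4,1) a1@(4,1) a2@(4,1) a3@(4,1) a4@(4,1) | pheromone: 1 0 0 0 / 0 0 0 0 / 0 0 0 0 / 0 0 0 0 / 0 37 0 0
t=5: a0@(4,1) a1@(4,1) a2@(4,1) a3@(4,1) a4@(4,1) | pheromone: 0 0 0 0 / 0 0 0 0 / 0 0 0 0 / 0 0 0 0 / 0 46 0 0
t=6: a0@(4,1) a1@(4,1) a2@(4,1) a3@(4,1) a4@(4,1) | pheromone: 0 0 0 0 / 0 0 0 0 / 0 0 0 0 / 0 0 0 0 / 0 55 0 0
t=7: a0@(4,1) a1@(4,1) a2@(4,1) a3@(4,1) a4@(4,1) | pheromone: 0 0 0 0 / 0 0 0 0 / 0 0 0 0 / 0 0 0 0 / 0 64 0 0

(4, 1)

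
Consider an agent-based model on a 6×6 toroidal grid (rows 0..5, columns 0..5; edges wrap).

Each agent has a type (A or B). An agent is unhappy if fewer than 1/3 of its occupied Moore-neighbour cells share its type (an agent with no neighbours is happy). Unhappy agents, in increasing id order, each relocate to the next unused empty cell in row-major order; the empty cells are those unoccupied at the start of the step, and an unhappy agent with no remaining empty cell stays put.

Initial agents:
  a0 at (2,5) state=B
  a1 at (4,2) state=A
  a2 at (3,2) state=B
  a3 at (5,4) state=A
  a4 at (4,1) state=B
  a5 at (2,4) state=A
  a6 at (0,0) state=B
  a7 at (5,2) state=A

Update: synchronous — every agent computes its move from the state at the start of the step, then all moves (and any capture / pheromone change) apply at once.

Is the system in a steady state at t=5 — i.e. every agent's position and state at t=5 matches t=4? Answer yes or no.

yes

t=1: a0@(0,1):B a1@(4,2):A a2@(3,2):B a3@(5,4):A a4@(4,1):B a5@(0,2):A a6@(0,0):B a7@(5,2):A
t=2: (unchanged — steady state)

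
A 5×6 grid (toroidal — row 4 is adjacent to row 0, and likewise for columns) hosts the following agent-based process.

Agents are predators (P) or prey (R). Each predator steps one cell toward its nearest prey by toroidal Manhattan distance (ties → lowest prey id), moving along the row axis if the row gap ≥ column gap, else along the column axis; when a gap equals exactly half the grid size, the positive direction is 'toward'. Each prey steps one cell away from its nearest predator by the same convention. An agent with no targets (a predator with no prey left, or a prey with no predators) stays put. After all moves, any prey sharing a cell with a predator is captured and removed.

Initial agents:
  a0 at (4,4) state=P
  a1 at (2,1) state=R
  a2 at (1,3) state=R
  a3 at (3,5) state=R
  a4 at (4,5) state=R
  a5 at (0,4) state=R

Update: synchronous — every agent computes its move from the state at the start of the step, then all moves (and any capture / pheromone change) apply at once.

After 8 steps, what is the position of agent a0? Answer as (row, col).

t=1: a0@(4,5):P a1@(2,0):R a2@(2,3):R a3@(2,5):R a4@(4,0):R a5@(1,4):R
t=2: a0@(4,0):P a1@(1,0):R a2@(1,3):R a3@(1,5):R a4@(4,1):R a5@(2,4):R
t=3: a0@(4,1):P a1@(2,0):R a2@(1,2):R a3@(2,5):R a4@(4,2):R a5@(1,4):R
t=4: a0@(4,2):P a1@(1,0):R a2@(2,2):R a3@(1,5):R a4@(4,3):R a5@(1,3):R
t=5: a0@(4,3):P a1@(2,0):R a2@(1,2):R a3@(1,4):R a4@(4,4):R a5@(2,3):R
t=6: a0@(4,4):P a1@(2,5):R a2@(2,2):R a3@(2,4):R a4@(4,5):R a5@(1,3):R
t=7: a0@(4,5):P a1@(1,5):R a2@(1,2):R a3@(1,4):R a4@(4,0):R a5@(2,3):R
t=8: a0@(4,0):P a1@(2,5):R a2@(1,1):R a3@(2,4):R a4@(4,1):R a5@(1,3):R

(4, 0)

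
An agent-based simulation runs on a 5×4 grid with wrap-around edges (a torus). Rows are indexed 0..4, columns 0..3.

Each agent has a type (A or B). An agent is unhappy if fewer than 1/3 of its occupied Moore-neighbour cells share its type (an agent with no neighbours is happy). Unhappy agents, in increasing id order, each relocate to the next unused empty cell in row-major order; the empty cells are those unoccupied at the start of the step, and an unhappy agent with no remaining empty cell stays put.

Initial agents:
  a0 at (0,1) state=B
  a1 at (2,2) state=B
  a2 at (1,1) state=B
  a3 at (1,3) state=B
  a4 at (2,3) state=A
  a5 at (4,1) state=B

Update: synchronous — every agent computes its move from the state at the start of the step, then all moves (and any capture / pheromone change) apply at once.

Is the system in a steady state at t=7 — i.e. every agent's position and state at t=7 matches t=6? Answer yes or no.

t=1: a0@(0,1):B a1@(2,2):B a2@(1,1):B a3@(1,3):B a4@(0,0):A a5@(4,1):B
t=2: a0@(0,1):B a1@(2,2):B a2@(1,1):B a3@(1,3):B a4@(0,2):A a5@(4,1):B
t=3: a0@(0,1):B a1@(2,2):B a2@(1,1):B a3@(1,3):B a4@(0,0):A a5@(4,1):B
t=4: a0@(0,1):B a1@(2,2):B a2@(1,1):B a3@(1,3):B a4@(0,2):A a5@(4,1):B
t=5: a0@(0,1):B a1@(2,2):B a2@(1,1):B a3@(1,3):B a4@(0,0):A a5@(4,1):B
t=6: a0@(0,1):B a1@(2,2):B a2@(1,1):B a3@(1,3):B a4@(0,2):A a5@(4,1):B
t=7: a0@(0,1):B a1@(2,2):B a2@(1,1):B a3@(1,3):B a4@(0,0):A a5@(4,1):B

no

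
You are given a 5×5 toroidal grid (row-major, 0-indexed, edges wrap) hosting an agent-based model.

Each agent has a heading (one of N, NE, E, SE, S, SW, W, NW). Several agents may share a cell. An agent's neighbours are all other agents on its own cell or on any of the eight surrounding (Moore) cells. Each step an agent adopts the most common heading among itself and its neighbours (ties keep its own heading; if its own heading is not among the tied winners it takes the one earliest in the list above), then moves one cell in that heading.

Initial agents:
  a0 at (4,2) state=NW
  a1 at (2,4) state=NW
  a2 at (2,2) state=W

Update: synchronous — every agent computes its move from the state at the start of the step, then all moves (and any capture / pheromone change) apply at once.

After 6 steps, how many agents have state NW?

2

t=1: a0@(3,1):NW a1@(1,3):NW a2@(2,1):W
t=2: a0@(2,0):NW a1@(0,2):NW a2@(2,0):W
t=3: a0@(1,4):NW a1@(4,1):NW a2@(2,4):W
t=4: a0@(0,3):NW a1@(3,0):NW a2@(2,3):W
t=5: a0@(4,2):NW a1@(2,4):NW a2@(2,2):W
t=6: a0@(3,1):NW a1@(1,3):NW a2@(2,1):W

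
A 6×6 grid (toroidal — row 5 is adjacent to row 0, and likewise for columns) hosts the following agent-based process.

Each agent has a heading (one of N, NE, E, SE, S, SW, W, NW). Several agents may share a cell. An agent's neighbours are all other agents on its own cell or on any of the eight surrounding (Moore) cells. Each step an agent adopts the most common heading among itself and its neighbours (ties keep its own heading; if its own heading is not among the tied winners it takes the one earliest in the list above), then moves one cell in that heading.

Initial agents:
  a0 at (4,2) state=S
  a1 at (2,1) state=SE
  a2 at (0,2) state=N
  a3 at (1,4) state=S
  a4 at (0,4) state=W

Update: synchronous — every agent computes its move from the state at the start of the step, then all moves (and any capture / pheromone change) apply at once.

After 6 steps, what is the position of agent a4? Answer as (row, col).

(0, 4)

t=1: a0@(5,2):S a1@(3,2):SE a2@(5,2):N a3@(2,4):S a4@(0,3):W
t=2: a0@(0,2):S a1@(4,3):SE a2@(4,2):N a3@(3,4):S a4@(0,2):W
t=3: a0@(1,2):S a1@(5,4):SE a2@(3,2):N a3@(4,4):S a4@(0,1):W
t=4: a0@(2,2):S a1@(0,5):SE a2@(2,2):N a3@(5,4):S a4@(0,0):W
t=5: a0@(3,2):S a1@(1,0):SE a2@(1,2):N a3@(0,4):S a4@(0,5):W
t=6: a0@(4,2):S a1@(2,1):SE a2@(0,2):N a3@(1,4):S a4@(0,4):W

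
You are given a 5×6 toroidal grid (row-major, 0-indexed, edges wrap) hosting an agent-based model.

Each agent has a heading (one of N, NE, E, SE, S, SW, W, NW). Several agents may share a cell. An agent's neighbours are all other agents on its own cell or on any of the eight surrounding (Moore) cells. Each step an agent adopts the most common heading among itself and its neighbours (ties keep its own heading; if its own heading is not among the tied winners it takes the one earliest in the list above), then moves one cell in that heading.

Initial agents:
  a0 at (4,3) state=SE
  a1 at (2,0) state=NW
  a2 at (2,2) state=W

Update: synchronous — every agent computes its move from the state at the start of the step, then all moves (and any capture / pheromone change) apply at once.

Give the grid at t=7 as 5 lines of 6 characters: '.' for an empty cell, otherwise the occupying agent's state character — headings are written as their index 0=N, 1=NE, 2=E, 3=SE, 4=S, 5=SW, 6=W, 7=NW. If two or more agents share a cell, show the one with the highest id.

t=1: a0@(0,4):SE a1@(1,5):NW a2@(2,1):W
t=2: a0@(1,5):SE a1@(0,4):NW a2@(2,0):W
t=3: a0@(2,0):SE a1@(4,3):NW a2@(2,5):W
t=4: a0@(3,1):SE a1@(3,2):NW a2@(2,4):W
t=5: a0@(4,2):SE a1@(2,1):NW a2@(2,3):W
t=6: a0@(0,3):SE a1@(1,0):NW a2@(2,2):W
t=7: a0@(1,4):SE a1@(0,5):NW a2@(2,1):W

.....7
....3.
.6....
......
......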